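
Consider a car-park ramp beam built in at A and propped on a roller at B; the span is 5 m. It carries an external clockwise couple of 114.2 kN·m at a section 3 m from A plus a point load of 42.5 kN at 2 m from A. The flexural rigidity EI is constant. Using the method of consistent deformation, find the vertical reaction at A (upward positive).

Take the reaction at B as the redundant and release it; the primary structure is a cantilever fixed at A.
Deflection at B on the released cantilever, summing each load's contribution:
  clockwise couple 114.2 at a = 3: M₀a(2L − a)/(2EI) = 1199/EI
  point load 42.5 at a = 2: Pa²(3L − a)/(6EI) = 368.3/EI
  δ_0 = 1567/EI
Tip deflection under a unit load at B: L³/(3EI) = 41.67/EI.
Compatibility at B: δ_0 − R_B·δ_{BB} = 0, so R_B = 1567/41.67 = 37.62 kN.
Vertical equilibrium: R_A = ΣP − R_B = 42.5 − 37.62 = 4.882 kN.

R_A = 4.882 kN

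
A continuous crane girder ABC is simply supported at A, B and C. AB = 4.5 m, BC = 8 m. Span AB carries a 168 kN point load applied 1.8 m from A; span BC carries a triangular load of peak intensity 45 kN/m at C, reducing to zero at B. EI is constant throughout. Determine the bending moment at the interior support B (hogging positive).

M_B = 153.2 kN·m

Insert a hinge at B; M_B is the redundant, and each span becomes simply supported.
Rotations at B on the released spans (each span's end-slope, ×1/EI):
  span AB: point load 168 at a = 1.8: Pab(L + a)/(6LEI) = 190.5/EI
  span BC: triangular load, peak 45: 7w₀L³/(360EI) = 448/EI
  relative rotation θ_0 = (190.5 + 448)/EI = 638.5/EI
A unit hogging moment at B produces rotation L₁/(3EI) + L₂/(3EI) = 4.167/EI.
Slope continuity at B: θ_0 = M_B·4.167/EI, so M_B = 638.5/4.167 = 153.2 kN·m (hogging).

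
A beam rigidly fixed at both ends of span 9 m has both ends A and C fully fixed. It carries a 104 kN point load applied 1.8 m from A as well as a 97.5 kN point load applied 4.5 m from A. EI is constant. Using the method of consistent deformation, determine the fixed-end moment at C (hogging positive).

Release both end moments; the primary structure is a simply-supported span AC with redundants M_A and M_C.
Simple-span end rotations at A and C under the given loads:
  at A: point load 104 at a = 1.8: Pab(L + b)/(6LEI) = 404.4/EI
  at C: point load 104 at a = 1.8: Pab(L + a)/(6LEI) = 269.6/EI
  at A: point load 97.5 at a = 4.5: Pab(L + b)/(6LEI) = 493.6/EI
  at C: point load 97.5 at a = 4.5: Pab(L + a)/(6LEI) = 493.6/EI
  θ_A0 = 897.9/EI,  θ_C0 = 763.2/EI
Flexibility coefficients: a unit moment at one end gives L/(3EI) there and L/(6EI) at the far end, so f₁₁ = f₂₂ = 3/EI and f₁₂ = f₂₁ = 1.5/EI.
Compatibility — zero rotation at each built-in end:
  3 M_A + 1.5 M_C = 897.9
  1.5 M_A + 3 M_C = 763.2
Solving the pair gives M_A = 229.5 kN·m and M_C = 139.6 kN·m (hogging).

M_C = 139.6 kN·m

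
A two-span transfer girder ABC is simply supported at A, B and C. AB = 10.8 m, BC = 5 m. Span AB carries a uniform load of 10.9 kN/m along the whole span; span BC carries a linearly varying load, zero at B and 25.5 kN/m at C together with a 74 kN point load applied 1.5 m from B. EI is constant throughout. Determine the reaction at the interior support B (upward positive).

R_B = 173.3 kN

Release continuity at B by inserting a hinge; the redundant is the internal moment M_B. The primary structure is two simply-supported spans AB and BC.
Rotations at B on the released spans (each span's end-slope, ×1/EI):
  span AB: UDL 10.9: wL³/(24EI) = 572.1/EI
  span BC: triangular load, peak 25.5: 7w₀L³/(360EI) = 61.98/EI
  span BC: point load 74 at a = 1.5: Pab(L + b)/(6LEI) = 110.1/EI
  relative rotation θ_0 = (572.1 + 172.1)/EI = 744.2/EI
A unit hogging moment at B produces rotation L₁/(3EI) + L₂/(3EI) = 5.267/EI.
Compatibility: M_B·(L₁+L₂)/(3EI) = θ_0, giving M_B = 141.3 kN·m (hogging).
Span AB, ΣM about A with M_B applied at B: R_B^{AB}·10.8 = 635.7 + 141.3, so R_B^{AB} = 71.94 kN and R_A = 117.7 − 71.94 = 45.78 kN.
Span BC, ΣM about C: R_B^{BC}·5 = 365.2 + 141.3, so R_B^{BC} = 101.3 kN and R_C = 137.8 − 101.3 = 36.44 kN.
R_B = 71.94 + 101.3 = 173.3 kN.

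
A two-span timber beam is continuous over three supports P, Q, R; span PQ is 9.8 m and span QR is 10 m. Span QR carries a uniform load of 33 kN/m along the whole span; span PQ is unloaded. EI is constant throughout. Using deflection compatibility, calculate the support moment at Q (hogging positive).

Insert a hinge at Q; M_Q is the redundant, and each span becomes simply supported.
Discontinuity in slope at Q on the released structure — sum the simple-span end rotations:
  span QR: UDL 33: wL³/(24EI) = 1375/EI
  relative rotation θ_0 = (0 + 1375)/EI = 1375/EI
A unit hogging moment at Q produces rotation L₁/(3EI) + L₂/(3EI) = 6.6/EI.
Compatibility: M_Q·(L₁+L₂)/(3EI) = θ_0, giving M_Q = 208.3 kN·m (hogging).

M_Q = 208.3 kN·m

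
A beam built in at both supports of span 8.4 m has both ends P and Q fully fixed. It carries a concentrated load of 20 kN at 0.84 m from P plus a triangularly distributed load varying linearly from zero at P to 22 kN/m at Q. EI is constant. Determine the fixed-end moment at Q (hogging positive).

M_Q = 79.13 kN·m

Take the two fixed-end moments M_P, M_Q as redundants; the released structure is the simple span PQ.
End rotations of the released simple span under the applied load (×1/EI):
  at P: point load 20 at a = 0.84: Pab(L + b)/(6LEI) = 40.22/EI
  at Q: point load 20 at a = 0.84: Pab(L + a)/(6LEI) = 23.28/EI
  at P: triangular load, peak 22: 7w₀L³/(360EI) = 253.5/EI
  at Q: triangular load, peak 22: w₀L³/(45EI) = 289.8/EI
  θ_P0 = 293.8/EI,  θ_Q0 = 313.1/EI
Flexibility coefficients: a unit moment at one end gives L/(3EI) there and L/(6EI) at the far end, so f₁₁ = f₂₂ = 2.8/EI and f₁₂ = f₂₁ = 1.4/EI.
Compatibility — zero rotation at each built-in end:
  2.8 M_P + 1.4 M_Q = 293.8
  1.4 M_P + 2.8 M_Q = 313.1
Solving the pair gives M_P = 65.35 kN·m and M_Q = 79.13 kN·m (hogging).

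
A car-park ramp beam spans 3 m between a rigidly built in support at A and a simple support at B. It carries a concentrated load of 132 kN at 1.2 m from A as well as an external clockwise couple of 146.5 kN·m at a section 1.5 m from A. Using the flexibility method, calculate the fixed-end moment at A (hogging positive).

M_A = 57.72 kN·m

Release the roller at B. Primary structure: cantilever fixed at A.
Downward deflection at the released point B due to the loads:
  point load 132 at a = 1.2: Pa²(3L − a)/(6EI) = 247.1/EI
  clockwise couple 146.5 at a = 1.5: M₀a(2L − a)/(2EI) = 494.4/EI
  δ_0 = 741.5/EI
Tip deflection under a unit load at B: L³/(3EI) = 9/EI.
Compatibility at B: δ_0 − R_B·δ_{BB} = 0, so R_B = 741.5/9 = 82.39 kN.
Moment equilibrium about A: M_A = Σ(load moments about A) − R_B·L = 304.9 − 82.39×3 = 57.72 kN·m.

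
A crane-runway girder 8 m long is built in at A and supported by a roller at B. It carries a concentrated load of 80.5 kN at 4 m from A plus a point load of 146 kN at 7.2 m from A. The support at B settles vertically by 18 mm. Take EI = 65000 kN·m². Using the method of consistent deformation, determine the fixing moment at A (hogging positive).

M_A = 233.4 kN·m

Remove the prop at B; the released (primary) structure is a cantilever built in at A.
Free-end deflection of the primary structure under the applied loading (downward +):
  point load 80.5 at a = 4: Pa²(3L − a)/(6EI) = 4293/EI
  point load 146 at a = 7.2: Pa²(3L − a)/(6EI) = 21192/EI
  δ_0 = 25486/EI
Tip deflection under a unit load at B: L³/(3EI) = 170.7/EI.
With EI = 65000 kN·m²: δ_0 = 0.39209 m and δ_{BB} = 0.002626 m/kN.
Compatibility — the beam at B must follow the support down by 0.018 m: δ_0 − R_B·δ_{BB} = 0.018, so R_B = (0.39209 − 0.018)/0.002626 = 142.5 kN.
Moment equilibrium about A: M_A = Σ(load moments about A) − R_B·L = 1373 − 142.5×8 = 233.4 kN·m.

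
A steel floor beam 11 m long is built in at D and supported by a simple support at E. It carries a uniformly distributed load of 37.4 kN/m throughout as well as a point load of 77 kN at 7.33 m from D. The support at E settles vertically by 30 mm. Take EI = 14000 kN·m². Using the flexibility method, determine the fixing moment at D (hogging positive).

Remove the prop at E; the released (primary) structure is a cantilever built in at D.
Deflection at E on the released cantilever, summing each load's contribution:
  UDL 37.4: wL⁴/(8EI) = 68447/EI
  point load 77 at a = 7.33: Pa²(3L − a)/(6EI) = 17700/EI
  δ_0 = 86147/EI
Flexibility coefficient — unit upward force at E: δ_{EE} = L³/(3EI) = 443.7/EI.
With EI = 14000 kN·m²: δ_0 = 6.1533 m and δ_{EE} = 0.03169 m/kN.
Compatibility — the beam at E must follow the support down by 0.03 m: δ_0 − R_E·δ_{EE} = 0.03, so R_E = (6.1533 − 0.03)/0.03169 = 193.2 kN.
Moment equilibrium about D: M_D = Σ(load moments about D) − R_E·L = 2827 − 193.2×11 = 701.7 kN·m.

M_D = 701.7 kN·m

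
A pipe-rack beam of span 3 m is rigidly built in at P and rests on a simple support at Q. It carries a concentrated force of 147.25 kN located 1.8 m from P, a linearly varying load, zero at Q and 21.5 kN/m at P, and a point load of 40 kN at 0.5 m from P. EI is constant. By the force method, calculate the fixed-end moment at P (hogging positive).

Take the reaction at Q as the redundant and release it; the primary structure is a cantilever fixed at P.
Downward deflection at the released point Q due to the loads:
  point load 147.25 at a = 1.8: Pa²(3L − a)/(6EI) = 572.5/EI
  triangular load, peak 21.5 at the fixed end: w₀L⁴/(30EI) = 58.05/EI
  point load 40 at a = 0.5: Pa²(3L − a)/(6EI) = 14.17/EI
  δ_0 = 644.7/EI
Tip deflection under a unit load at Q: L³/(3EI) = 9/EI.
Compatibility at Q: δ_0 − R_Q·δ_{QQ} = 0, so R_Q = 644.7/9 = 71.64 kN.
Moment equilibrium about P: M_P = Σ(load moments about P) − R_Q·L = 317.3 − 71.64×3 = 102.4 kN·m.

M_P = 102.4 kN·m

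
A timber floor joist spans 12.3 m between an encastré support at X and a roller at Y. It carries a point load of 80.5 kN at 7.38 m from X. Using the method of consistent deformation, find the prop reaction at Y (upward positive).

Remove the prop at Y; the released (primary) structure is a cantilever built in at X.
Free-end deflection of the primary structure under the applied loading (downward +):
  point load 80.5 at a = 7.38: Pa²(3L − a)/(6EI) = 21571/EI
Tip deflection under a unit load at Y: L³/(3EI) = 620.3/EI.
Compatibility at Y: δ_0 − R_Y·δ_{YY} = 0, so R_Y = 21571/620.3 = 34.78 kN.

R_Y = 34.78 kN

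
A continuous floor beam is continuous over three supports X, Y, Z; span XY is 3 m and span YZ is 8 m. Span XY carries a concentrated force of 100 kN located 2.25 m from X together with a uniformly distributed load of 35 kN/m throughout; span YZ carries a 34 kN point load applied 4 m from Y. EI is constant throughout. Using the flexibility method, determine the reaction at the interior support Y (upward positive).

Release continuity at Y by inserting a hinge; the redundant is the internal moment M_Y. The primary structure is two simply-supported spans XY and YZ.
End slopes at the hinge Y, treating each span as simply supported:
  span XY: point load 100 at a = 2.25: Pab(L + a)/(6LEI) = 49.22/EI
  span XY: UDL 35: wL³/(24EI) = 39.38/EI
  span YZ: point load 34 at a = 4: Pab(L + b)/(6LEI) = 136/EI
  relative rotation θ_0 = (88.59 + 136)/EI = 224.6/EI
A unit hogging moment at Y produces rotation L₁/(3EI) + L₂/(3EI) = 3.667/EI.
Compatibility: M_Y·(L₁+L₂)/(3EI) = θ_0, giving M_Y = 61.25 kN·m (hogging).
Span XY, ΣM about X with M_Y applied at Y: R_Y^{XY}·3 = 382.5 + 61.25, so R_Y^{XY} = 147.9 kN and R_X = 205 − 147.9 = 57.08 kN.
Span YZ, ΣM about Z: R_Y^{YZ}·8 = 136 + 61.25, so R_Y^{YZ} = 24.66 kN and R_Z = 34 − 24.66 = 9.343 kN.
R_Y = 147.9 + 24.66 = 172.6 kN.

R_Y = 172.6 kN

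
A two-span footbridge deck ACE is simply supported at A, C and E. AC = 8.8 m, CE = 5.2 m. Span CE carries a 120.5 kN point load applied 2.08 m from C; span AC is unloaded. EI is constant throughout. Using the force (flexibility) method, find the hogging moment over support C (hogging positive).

M_C = 44.69 kN·m

Insert a hinge at C; M_C is the redundant, and each span becomes simply supported.
Discontinuity in slope at C on the released structure — sum the simple-span end rotations:
  span CE: point load 120.5 at a = 2.08: Pab(L + b)/(6LEI) = 208.5/EI
  relative rotation θ_0 = (0 + 208.5)/EI = 208.5/EI
A unit hogging moment at C produces rotation L₁/(3EI) + L₂/(3EI) = 4.667/EI.
Slope continuity at C: θ_0 = M_C·4.667/EI, so M_C = 208.5/4.667 = 44.69 kN·m (hogging).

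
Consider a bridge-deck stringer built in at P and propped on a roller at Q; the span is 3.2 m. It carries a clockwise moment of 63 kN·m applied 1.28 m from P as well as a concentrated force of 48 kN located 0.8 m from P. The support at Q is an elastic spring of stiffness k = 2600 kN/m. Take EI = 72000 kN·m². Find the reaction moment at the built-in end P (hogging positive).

Release the roller at Q. Primary structure: cantilever fixed at P.
Deflection at Q on the released cantilever, summing each load's contribution:
  clockwise couple 63 at a = 1.28: M₀a(2L − a)/(2EI) = 206.4/EI
  point load 48 at a = 0.8: Pa²(3L − a)/(6EI) = 45.06/EI
  δ_0 = 251.5/EI
Flexibility coefficient — unit upward force at Q: δ_{QQ} = L³/(3EI) = 10.92/EI.
With EI = 72000 kN·m²: δ_0 = 0.003493 m and δ_{QQ} = 0.000152 m/kN.
Compatibility — the spring shortens by R_Q/k under the reaction it provides: δ_0 − R_Q·δ_{QQ} = R_Q/k. With 1/k = 0.000385 m/kN, R_Q = δ_0 / (δ_{QQ} + 1/k) = 0.003493 / (0.000152 + 0.000385) = 6.513 kN.
Moment equilibrium about P: M_P = Σ(load moments about P) − R_Q·L = 101.4 − 6.513×3.2 = 80.56 kN·m.

M_P = 80.56 kN·m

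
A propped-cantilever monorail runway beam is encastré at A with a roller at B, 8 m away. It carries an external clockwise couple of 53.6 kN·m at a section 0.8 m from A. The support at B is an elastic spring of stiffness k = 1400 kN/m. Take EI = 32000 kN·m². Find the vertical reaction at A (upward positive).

Take the reaction at B as the redundant and release it; the primary structure is a cantilever fixed at A.
Primary-structure tip deflection at B by superposition:
  clockwise couple 53.6 at a = 0.8: M₀a(2L − a)/(2EI) = 325.9/EI
Flexibility coefficient — unit upward force at B: δ_{BB} = L³/(3EI) = 170.7/EI.
With EI = 32000 kN·m²: δ_0 = 0.010184 m and δ_{BB} = 0.005333 m/kN.
Compatibility — the spring shortens by R_B/k under the reaction it provides: δ_0 − R_B·δ_{BB} = R_B/k. With 1/k = 0.000714 m/kN, R_B = δ_0 / (δ_{BB} + 1/k) = 0.010184 / (0.005333 + 0.000714) = 1.684 kN.
Vertical equilibrium: R_A = ΣP − R_B = 0 − 1.684 = -1.684 kN.

R_A = -1.684 kN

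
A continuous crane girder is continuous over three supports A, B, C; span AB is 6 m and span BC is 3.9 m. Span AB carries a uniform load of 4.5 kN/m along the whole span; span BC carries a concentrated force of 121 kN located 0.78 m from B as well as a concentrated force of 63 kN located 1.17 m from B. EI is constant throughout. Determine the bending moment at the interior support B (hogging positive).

Release continuity at B by inserting a hinge; the redundant is the internal moment M_B. The primary structure is two simply-supported spans AB and BC.
End slopes at the hinge B, treating each span as simply supported:
  span AB: UDL 4.5: wL³/(24EI) = 40.5/EI
  span BC: point load 121 at a = 0.78: Pab(L + b)/(6LEI) = 88.34/EI
  span BC: point load 63 at a = 1.17: Pab(L + b)/(6LEI) = 57.01/EI
  relative rotation θ_0 = (40.5 + 145.4)/EI = 185.9/EI
A unit hogging moment at B produces rotation L₁/(3EI) + L₂/(3EI) = 3.3/EI.
Slope continuity at B: θ_0 = M_B·3.3/EI, so M_B = 185.9/3.3 = 56.32 kN·m (hogging).

M_B = 56.32 kN·m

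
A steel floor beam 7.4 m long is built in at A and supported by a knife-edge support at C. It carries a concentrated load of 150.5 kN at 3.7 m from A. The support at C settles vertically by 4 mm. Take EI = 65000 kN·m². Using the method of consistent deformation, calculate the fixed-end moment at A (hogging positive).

M_A = 223.1 kN·m

Choose R_C as the redundant. The primary structure is the cantilever fixed at A.
Downward deflection at the released point C due to the loads:
  point load 150.5 at a = 3.7: Pa²(3L − a)/(6EI) = 6353/EI
Flexibility coefficient — unit upward force at C: δ_{CC} = L³/(3EI) = 135.1/EI.
With EI = 65000 kN·m²: δ_0 = 0.097734 m and δ_{CC} = 0.002078 m/kN.
Compatibility — the beam at C must follow the support down by 0.004 m: δ_0 − R_C·δ_{CC} = 0.004, so R_C = (0.097734 − 0.004)/0.002078 = 45.11 kN.
Moment equilibrium about A: M_A = Σ(load moments about A) − R_C·L = 556.9 − 45.11×7.4 = 223.1 kN·m.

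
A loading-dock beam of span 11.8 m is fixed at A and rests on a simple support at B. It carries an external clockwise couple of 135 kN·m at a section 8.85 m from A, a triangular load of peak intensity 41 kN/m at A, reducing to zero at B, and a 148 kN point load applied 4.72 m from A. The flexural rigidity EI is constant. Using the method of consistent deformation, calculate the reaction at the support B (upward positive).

Release the roller at B. Primary structure: cantilever fixed at A.
Primary-structure tip deflection at B by superposition:
  clockwise couple 135 at a = 8.85: M₀a(2L − a)/(2EI) = 8811/EI
  triangular load, peak 41 at the fixed end: w₀L⁴/(30EI) = 26497/EI
  point load 148 at a = 4.72: Pa²(3L − a)/(6EI) = 16860/EI
  δ_0 = 52168/EI
Tip deflection under a unit load at B: L³/(3EI) = 547.7/EI.
The prop prevents deflection at B: R_B = δ_0/δ_{BB} = 52168/547.7 = 95.25 kN.

R_B = 95.25 kN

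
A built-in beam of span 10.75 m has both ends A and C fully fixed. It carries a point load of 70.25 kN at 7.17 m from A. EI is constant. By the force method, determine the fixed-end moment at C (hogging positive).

Release both end moments; the primary structure is a simply-supported span AC with redundants M_A and M_C.
Simple-span end rotations at A and C under the given loads:
  at A: point load 70.25 at a = 7.17: Pab(L + b)/(6LEI) = 400.6/EI
  at C: point load 70.25 at a = 7.17: Pab(L + a)/(6LEI) = 501/EI
  θ_A0 = 400.6/EI,  θ_C0 = 501/EI
Flexibility coefficients: a unit moment at one end gives L/(3EI) there and L/(6EI) at the far end, so f₁₁ = f₂₂ = 3.583/EI and f₁₂ = f₂₁ = 1.792/EI.
Compatibility — zero rotation at each built-in end:
  3.583 M_A + 1.792 M_C = 400.6
  1.792 M_A + 3.583 M_C = 501
Solving the pair gives M_A = 55.86 kN·m and M_C = 111.9 kN·m (hogging).

M_C = 111.9 kN·m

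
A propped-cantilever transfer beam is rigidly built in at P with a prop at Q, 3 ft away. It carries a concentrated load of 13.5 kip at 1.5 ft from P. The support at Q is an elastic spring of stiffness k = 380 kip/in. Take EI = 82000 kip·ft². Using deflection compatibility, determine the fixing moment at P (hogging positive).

Remove the prop at Q; the released (primary) structure is a cantilever built in at P.
Deflection at Q on the released cantilever, summing each load's contribution:
  point load 13.5 at a = 1.5: Pa²(3L − a)/(6EI) = 37.97/EI
Flexibility coefficient — unit upward force at Q: δ_{QQ} = L³/(3EI) = 9/EI.
With EI = 82000 kip·ft²: δ_0 = 0.000463 ft and δ_{QQ} = 0.00011 ft/kip.
Compatibility — the spring shortens by R_Q/k under the reaction it provides: δ_0 − R_Q·δ_{QQ} = R_Q/k. With 1/k = 1/(380×12) ft/kip = 0.000219 ft/kip, R_Q = δ_0 / (δ_{QQ} + 1/k) = 0.000463 / (0.00011 + 0.000219) = 1.407 kip.
Moment equilibrium about P: M_P = Σ(load moments about P) − R_Q·L = 20.25 − 1.407×3 = 16.03 kip·ft.

M_P = 16.03 kip·ft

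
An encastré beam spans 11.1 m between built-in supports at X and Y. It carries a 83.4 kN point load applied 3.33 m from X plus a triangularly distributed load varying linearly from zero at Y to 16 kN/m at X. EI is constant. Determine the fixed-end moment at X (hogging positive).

Take the two fixed-end moments M_X, M_Y as redundants; the released structure is the simple span XY.
On the primary (simply-supported) span, the end slopes from the loading are:
  at X: point load 83.4 at a = 3.33: Pab(L + b)/(6LEI) = 611.4/EI
  at Y: point load 83.4 at a = 3.33: Pab(L + a)/(6LEI) = 467.5/EI
  at X: triangular load, peak 16: w₀L³/(45EI) = 486.3/EI
  at Y: triangular load, peak 16: 7w₀L³/(360EI) = 425.5/EI
  θ_X0 = 1098/EI,  θ_Y0 = 893/EI
Flexibility coefficients: a unit moment at one end gives L/(3EI) there and L/(6EI) at the far end, so f₁₁ = f₂₂ = 3.7/EI and f₁₂ = f₂₁ = 1.85/EI.
Compatibility — zero rotation at each built-in end:
  3.7 M_X + 1.85 M_Y = 1098
  1.85 M_X + 3.7 M_Y = 893
Solving the pair gives M_X = 234.7 kN·m and M_Y = 124 kN·m (hogging).

M_X = 234.7 kN·m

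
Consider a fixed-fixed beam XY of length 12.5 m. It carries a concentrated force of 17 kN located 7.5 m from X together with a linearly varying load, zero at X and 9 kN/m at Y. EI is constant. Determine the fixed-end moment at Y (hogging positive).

M_Y = 100.9 kN·m

Release both end moments; the primary structure is a simply-supported span XY with redundants M_X and M_Y.
On the primary (simply-supported) span, the end slopes from the loading are:
  at X: point load 17 at a = 7.5: Pab(L + b)/(6LEI) = 148.8/EI
  at Y: point load 17 at a = 7.5: Pab(L + a)/(6LEI) = 170/EI
  at X: triangular load, peak 9: 7w₀L³/(360EI) = 341.8/EI
  at Y: triangular load, peak 9: w₀L³/(45EI) = 390.6/EI
  θ_X0 = 490.5/EI,  θ_Y0 = 560.6/EI
Flexibility coefficients: a unit moment at one end gives L/(3EI) there and L/(6EI) at the far end, so f₁₁ = f₂₂ = 4.167/EI and f₁₂ = f₂₁ = 2.083/EI.
Compatibility — zero rotation at each built-in end:
  4.167 M_X + 2.083 M_Y = 490.5
  2.083 M_X + 4.167 M_Y = 560.6
Solving the pair gives M_X = 67.28 kN·m and M_Y = 100.9 kN·m (hogging).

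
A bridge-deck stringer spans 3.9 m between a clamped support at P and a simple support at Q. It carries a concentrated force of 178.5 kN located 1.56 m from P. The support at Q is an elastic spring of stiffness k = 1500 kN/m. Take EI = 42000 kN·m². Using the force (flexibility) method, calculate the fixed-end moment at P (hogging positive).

Take the reaction at Q as the redundant and release it; the primary structure is a cantilever fixed at P.
Downward deflection at the released point Q due to the loads:
  point load 178.5 at a = 1.56: Pa²(3L − a)/(6EI) = 734.1/EI
Flexibility coefficient — unit upward force at Q: δ_{QQ} = L³/(3EI) = 19.77/EI.
With EI = 42000 kN·m²: δ_0 = 0.017479 m and δ_{QQ} = 0.000471 m/kN.
Compatibility — the spring shortens by R_Q/k under the reaction it provides: δ_0 − R_Q·δ_{QQ} = R_Q/k. With 1/k = 0.000667 m/kN, R_Q = δ_0 / (δ_{QQ} + 1/k) = 0.017479 / (0.000471 + 0.000667) = 15.37 kN.
Moment equilibrium about P: M_P = Σ(load moments about P) − R_Q·L = 278.5 − 15.37×3.9 = 218.5 kN·m.

M_P = 218.5 kN·m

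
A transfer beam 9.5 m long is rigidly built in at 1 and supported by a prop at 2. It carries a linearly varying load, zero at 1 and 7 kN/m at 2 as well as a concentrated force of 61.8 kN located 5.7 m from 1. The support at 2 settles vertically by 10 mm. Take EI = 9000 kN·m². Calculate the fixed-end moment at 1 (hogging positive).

Choose R_2 as the redundant. The primary structure is the cantilever fixed at 1.
Downward deflection at the released point 2 due to the loads:
  triangular load, peak 7 at the free end: 11w₀L⁴/(120EI) = 5226/EI
  point load 61.8 at a = 5.7: Pa²(3L − a)/(6EI) = 7630/EI
  δ_0 = 12856/EI
Tip deflection under a unit load at 2: L³/(3EI) = 285.8/EI.
With EI = 9000 kN·m²: δ_0 = 1.4285 m and δ_{22} = 0.031755 m/kN.
Compatibility — the beam at 2 must follow the support down by 0.01 m: δ_0 − R_2·δ_{22} = 0.01, so R_2 = (1.4285 − 0.01)/0.031755 = 44.67 kN.
Moment equilibrium about 1: M_1 = Σ(load moments about 1) − R_2·L = 562.8 − 44.67×9.5 = 138.5 kN·m.

M_1 = 138.5 kN·m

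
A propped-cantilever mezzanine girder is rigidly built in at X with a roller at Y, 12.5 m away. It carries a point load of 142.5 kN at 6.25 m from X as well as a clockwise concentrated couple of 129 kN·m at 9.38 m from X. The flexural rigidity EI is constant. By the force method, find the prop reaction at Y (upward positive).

R_Y = 59.05 kN

Release the roller at Y. Primary structure: cantilever fixed at X.
Downward deflection at the released point Y due to the loads:
  point load 142.5 at a = 6.25: Pa²(3L − a)/(6EI) = 28992/EI
  clockwise couple 129 at a = 9.38: M₀a(2L − a)/(2EI) = 9450/EI
  δ_0 = 38442/EI
Flexibility coefficient — unit upward force at Y: δ_{YY} = L³/(3EI) = 651/EI.
The prop prevents deflection at Y: R_Y = δ_0/δ_{YY} = 38442/651 = 59.05 kN.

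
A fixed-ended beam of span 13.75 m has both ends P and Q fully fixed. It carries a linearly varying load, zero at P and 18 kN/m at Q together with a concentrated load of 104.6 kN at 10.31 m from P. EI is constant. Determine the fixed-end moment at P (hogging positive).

M_P = 180.9 kN·m

Take the two fixed-end moments M_P, M_Q as redundants; the released structure is the simple span PQ.
Simple-span end rotations at P and Q under the given loads:
  at P: triangular load, peak 18: 7w₀L³/(360EI) = 909.9/EI
  at Q: triangular load, peak 18: w₀L³/(45EI) = 1040/EI
  at P: point load 104.6 at a = 10.31: Pab(L + b)/(6LEI) = 773/EI
  at Q: point load 104.6 at a = 10.31: Pab(L + a)/(6LEI) = 1082/EI
  θ_P0 = 1683/EI,  θ_Q0 = 2122/EI
Flexibility coefficients: a unit moment at one end gives L/(3EI) there and L/(6EI) at the far end, so f₁₁ = f₂₂ = 4.583/EI and f₁₂ = f₂₁ = 2.292/EI.
Compatibility — zero rotation at each built-in end:
  4.583 M_P + 2.292 M_Q = 1683
  2.292 M_P + 4.583 M_Q = 2122
Solving the pair gives M_P = 180.9 kN·m and M_Q = 372.5 kN·m (hogging).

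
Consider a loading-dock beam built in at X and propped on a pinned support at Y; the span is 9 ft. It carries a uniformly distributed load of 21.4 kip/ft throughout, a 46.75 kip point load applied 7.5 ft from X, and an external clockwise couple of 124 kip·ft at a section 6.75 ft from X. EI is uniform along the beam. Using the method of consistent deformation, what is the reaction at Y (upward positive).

Release the roller at Y. Primary structure: cantilever fixed at X.
Downward deflection at the released point Y due to the loads:
  UDL 21.4: wL⁴/(8EI) = 17551/EI
  point load 46.75 at a = 7.5: Pa²(3L − a)/(6EI) = 8546/EI
  clockwise couple 124 at a = 6.75: M₀a(2L − a)/(2EI) = 4708/EI
  δ_0 = 30805/EI
Tip deflection under a unit load at Y: L³/(3EI) = 243/EI.
The prop prevents deflection at Y: R_Y = δ_0/δ_{YY} = 30805/243 = 126.8 kip.

R_Y = 126.8 kip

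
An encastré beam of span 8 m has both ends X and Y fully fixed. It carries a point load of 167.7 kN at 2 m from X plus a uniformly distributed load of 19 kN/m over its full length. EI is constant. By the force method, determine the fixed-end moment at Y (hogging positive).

Release both end moments; the primary structure is a simply-supported span XY with redundants M_X and M_Y.
On the primary (simply-supported) span, the end slopes from the loading are:
  at X: point load 167.7 at a = 2: Pab(L + b)/(6LEI) = 587/EI
  at Y: point load 167.7 at a = 2: Pab(L + a)/(6LEI) = 419.2/EI
  at X: UDL 19: wL³/(24EI) = 405.3/EI
  at Y: UDL 19: wL³/(24EI) = 405.3/EI
  θ_X0 = 992.3/EI,  θ_Y0 = 824.6/EI
Flexibility coefficients: a unit moment at one end gives L/(3EI) there and L/(6EI) at the far end, so f₁₁ = f₂₂ = 2.667/EI and f₁₂ = f₂₁ = 1.333/EI.
Compatibility — zero rotation at each built-in end:
  2.667 M_X + 1.333 M_Y = 992.3
  1.333 M_X + 2.667 M_Y = 824.6
Solving the pair gives M_X = 290 kN·m and M_Y = 164.2 kN·m (hogging).

M_Y = 164.2 kN·m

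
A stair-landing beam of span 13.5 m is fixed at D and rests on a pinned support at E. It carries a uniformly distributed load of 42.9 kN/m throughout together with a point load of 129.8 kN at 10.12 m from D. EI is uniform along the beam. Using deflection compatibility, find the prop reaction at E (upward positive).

Take the reaction at E as the redundant and release it; the primary structure is a cantilever fixed at D.
Downward deflection at the released point E due to the loads:
  UDL 42.9: wL⁴/(8EI) = 178116/EI
  point load 129.8 at a = 10.12: Pa²(3L − a)/(6EI) = 67309/EI
  δ_0 = 245425/EI
Flexibility coefficient — unit upward force at E: δ_{EE} = L³/(3EI) = 820.1/EI.
The prop prevents deflection at E: R_E = δ_0/δ_{EE} = 245425/820.1 = 299.3 kN.

R_E = 299.3 kN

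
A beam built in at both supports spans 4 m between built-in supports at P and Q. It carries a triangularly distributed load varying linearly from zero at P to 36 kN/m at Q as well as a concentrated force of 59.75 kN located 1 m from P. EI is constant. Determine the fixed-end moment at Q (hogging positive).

Release both end moments; the primary structure is a simply-supported span PQ with redundants M_P and M_Q.
End rotations of the released simple span under the applied load (×1/EI):
  at P: triangular load, peak 36: 7w₀L³/(360EI) = 44.8/EI
  at Q: triangular load, peak 36: w₀L³/(45EI) = 51.2/EI
  at P: point load 59.75 at a = 1: Pab(L + b)/(6LEI) = 52.28/EI
  at Q: point load 59.75 at a = 1: Pab(L + a)/(6LEI) = 37.34/EI
  θ_P0 = 97.08/EI,  θ_Q0 = 88.54/EI
Flexibility coefficients: a unit moment at one end gives L/(3EI) there and L/(6EI) at the far end, so f₁₁ = f₂₂ = 1.333/EI and f₁₂ = f₂₁ = 0.6667/EI.
Compatibility — zero rotation at each built-in end:
  1.333 M_P + 0.6667 M_Q = 97.08
  0.6667 M_P + 1.333 M_Q = 88.54
Solving the pair gives M_P = 52.81 kN·m and M_Q = 40 kN·m (hogging).

M_Q = 40 kN·m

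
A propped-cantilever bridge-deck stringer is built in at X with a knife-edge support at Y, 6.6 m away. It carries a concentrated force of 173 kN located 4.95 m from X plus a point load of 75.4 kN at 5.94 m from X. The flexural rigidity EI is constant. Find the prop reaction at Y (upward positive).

Take the reaction at Y as the redundant and release it; the primary structure is a cantilever fixed at X.
Deflection at Y on the released cantilever, summing each load's contribution:
  point load 173 at a = 4.95: Pa²(3L − a)/(6EI) = 10491/EI
  point load 75.4 at a = 5.94: Pa²(3L − a)/(6EI) = 6145/EI
  δ_0 = 16637/EI
Tip deflection under a unit load at Y: L³/(3EI) = 95.83/EI.
Compatibility at Y: δ_0 − R_Y·δ_{YY} = 0, so R_Y = 16637/95.83 = 173.6 kN.

R_Y = 173.6 kN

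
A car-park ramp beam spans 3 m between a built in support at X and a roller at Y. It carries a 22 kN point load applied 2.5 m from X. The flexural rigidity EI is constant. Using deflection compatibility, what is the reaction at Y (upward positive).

R_Y = 16.55 kN

Release the roller at Y. Primary structure: cantilever fixed at X.
Deflection at Y on the released cantilever, summing each load's contribution:
  point load 22 at a = 2.5: Pa²(3L − a)/(6EI) = 149/EI
Flexibility coefficient — unit upward force at Y: δ_{YY} = L³/(3EI) = 9/EI.
Compatibility at Y: δ_0 − R_Y·δ_{YY} = 0, so R_Y = 149/9 = 16.55 kN.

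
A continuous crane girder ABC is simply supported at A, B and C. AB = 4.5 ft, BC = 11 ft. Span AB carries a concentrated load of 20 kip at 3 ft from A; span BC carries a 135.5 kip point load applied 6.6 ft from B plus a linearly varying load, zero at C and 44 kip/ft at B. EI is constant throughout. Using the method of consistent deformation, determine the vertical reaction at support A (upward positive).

R_A = -89.87 kip

Release continuity at B by inserting a hinge; the redundant is the internal moment M_B. The primary structure is two simply-supported spans AB and BC.
End slopes at the hinge B, treating each span as simply supported:
  span AB: point load 20 at a = 3: Pab(L + a)/(6LEI) = 25/EI
  span BC: point load 135.5 at a = 6.6: Pab(L + b)/(6LEI) = 918.1/EI
  span BC: triangular load, peak 44: w₀L³/(45EI) = 1301/EI
  relative rotation θ_0 = (25 + 2220)/EI = 2245/EI
A unit hogging moment at B produces rotation L₁/(3EI) + L₂/(3EI) = 5.167/EI.
Compatibility: M_B·(L₁+L₂)/(3EI) = θ_0, giving M_B = 434.4 kip·ft (hogging).
Span AB, ΣM about A with M_B applied at B: R_B^{AB}·4.5 = 60 + 434.4, so R_B^{AB} = 109.9 kip and R_A = 20 − 109.9 = -89.87 kip.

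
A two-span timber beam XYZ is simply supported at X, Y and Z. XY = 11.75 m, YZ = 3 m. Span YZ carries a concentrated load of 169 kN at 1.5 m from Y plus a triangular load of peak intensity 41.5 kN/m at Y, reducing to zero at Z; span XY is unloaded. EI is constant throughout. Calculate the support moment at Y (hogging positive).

Release continuity at Y by inserting a hinge; the redundant is the internal moment M_Y. The primary structure is two simply-supported spans XY and YZ.
End slopes at the hinge Y, treating each span as simply supported:
  span YZ: point load 169 at a = 1.5: Pab(L + b)/(6LEI) = 95.06/EI
  span YZ: triangular load, peak 41.5: w₀L³/(45EI) = 24.9/EI
  relative rotation θ_0 = (0 + 120)/EI = 120/EI
A unit hogging moment at Y produces rotation L₁/(3EI) + L₂/(3EI) = 4.917/EI.
Compatibility: M_Y·(L₁+L₂)/(3EI) = θ_0, giving M_Y = 24.4 kN·m (hogging).

M_Y = 24.4 kN·m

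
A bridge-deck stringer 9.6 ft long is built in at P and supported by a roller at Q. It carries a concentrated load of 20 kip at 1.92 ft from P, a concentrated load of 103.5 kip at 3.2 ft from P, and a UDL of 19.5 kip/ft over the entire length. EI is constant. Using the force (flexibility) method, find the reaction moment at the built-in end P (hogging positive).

Remove the prop at Q; the released (primary) structure is a cantilever built in at P.
Primary-structure tip deflection at Q by superposition:
  point load 20 at a = 1.92: Pa²(3L − a)/(6EI) = 330.3/EI
  point load 103.5 at a = 3.2: Pa²(3L − a)/(6EI) = 4522/EI
  UDL 19.5: wL⁴/(8EI) = 20703/EI
  δ_0 = 25555/EI
Flexibility coefficient — unit upward force at Q: δ_{QQ} = L³/(3EI) = 294.9/EI.
Compatibility at Q: δ_0 − R_Q·δ_{QQ} = 0, so R_Q = 25555/294.9 = 86.65 kip.
Moment equilibrium about P: M_P = Σ(load moments about P) − R_Q·L = 1268 − 86.65×9.6 = 436.3 kip·ft.

M_P = 436.3 kip·ft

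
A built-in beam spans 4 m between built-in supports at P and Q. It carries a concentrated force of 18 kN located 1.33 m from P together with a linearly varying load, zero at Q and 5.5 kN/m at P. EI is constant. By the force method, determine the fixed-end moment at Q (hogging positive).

Take the two fixed-end moments M_P, M_Q as redundants; the released structure is the simple span PQ.
End rotations of the released simple span under the applied load (×1/EI):
  at P: point load 18 at a = 1.33: Pab(L + b)/(6LEI) = 17.76/EI
  at Q: point load 18 at a = 1.33: Pab(L + a)/(6LEI) = 14.2/EI
  at P: triangular load, peak 5.5: w₀L³/(45EI) = 7.822/EI
  at Q: triangular load, peak 5.5: 7w₀L³/(360EI) = 6.844/EI
  θ_P0 = 25.59/EI,  θ_Q0 = 21.04/EI
Flexibility coefficients: a unit moment at one end gives L/(3EI) there and L/(6EI) at the far end, so f₁₁ = f₂₂ = 1.333/EI and f₁₂ = f₂₁ = 0.6667/EI.
Compatibility — zero rotation at each built-in end:
  1.333 M_P + 0.6667 M_Q = 25.59
  0.6667 M_P + 1.333 M_Q = 21.04
Solving the pair gives M_P = 15.07 kN·m and M_Q = 8.247 kN·m (hogging).

M_Q = 8.247 kN·m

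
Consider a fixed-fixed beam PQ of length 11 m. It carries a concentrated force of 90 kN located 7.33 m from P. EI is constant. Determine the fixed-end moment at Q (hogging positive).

Take the two fixed-end moments M_P, M_Q as redundants; the released structure is the simple span PQ.
End rotations of the released simple span under the applied load (×1/EI):
  at P: point load 90 at a = 7.33: Pab(L + b)/(6LEI) = 538.1/EI
  at Q: point load 90 at a = 7.33: Pab(L + a)/(6LEI) = 672.4/EI
  θ_P0 = 538.1/EI,  θ_Q0 = 672.4/EI
Flexibility coefficients: a unit moment at one end gives L/(3EI) there and L/(6EI) at the far end, so f₁₁ = f₂₂ = 3.667/EI and f₁₂ = f₂₁ = 1.833/EI.
Compatibility — zero rotation at each built-in end:
  3.667 M_P + 1.833 M_Q = 538.1
  1.833 M_P + 3.667 M_Q = 672.4
Solving the pair gives M_P = 73.43 kN·m and M_Q = 146.7 kN·m (hogging).

M_Q = 146.7 kN·m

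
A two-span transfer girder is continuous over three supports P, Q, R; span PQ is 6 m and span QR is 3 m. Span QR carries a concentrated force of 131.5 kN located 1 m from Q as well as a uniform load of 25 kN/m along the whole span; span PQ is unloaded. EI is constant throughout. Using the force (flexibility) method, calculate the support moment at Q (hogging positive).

Release continuity at Q by inserting a hinge; the redundant is the internal moment M_Q. The primary structure is two simply-supported spans PQ and QR.
Rotations at Q on the released spans (each span's end-slope, ×1/EI):
  span QR: point load 131.5 at a = 1: Pab(L + b)/(6LEI) = 73.06/EI
  span QR: UDL 25: wL³/(24EI) = 28.12/EI
  relative rotation θ_0 = (0 + 101.2)/EI = 101.2/EI
A unit hogging moment at Q produces rotation L₁/(3EI) + L₂/(3EI) = 3/EI.
Compatibility: M_Q·(L₁+L₂)/(3EI) = θ_0, giving M_Q = 33.73 kN·m (hogging).

M_Q = 33.73 kN·m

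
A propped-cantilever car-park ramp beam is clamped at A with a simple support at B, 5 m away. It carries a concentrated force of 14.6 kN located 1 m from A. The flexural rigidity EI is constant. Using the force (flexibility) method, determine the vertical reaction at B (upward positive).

Release the roller at B. Primary structure: cantilever fixed at A.
Free-end deflection of the primary structure under the applied loading (downward +):
  point load 14.6 at a = 1: Pa²(3L − a)/(6EI) = 34.07/EI
Flexibility coefficient — unit upward force at B: δ_{BB} = L³/(3EI) = 41.67/EI.
The prop prevents deflection at B: R_B = δ_0/δ_{BB} = 34.07/41.67 = 0.8176 kN.

R_B = 0.8176 kN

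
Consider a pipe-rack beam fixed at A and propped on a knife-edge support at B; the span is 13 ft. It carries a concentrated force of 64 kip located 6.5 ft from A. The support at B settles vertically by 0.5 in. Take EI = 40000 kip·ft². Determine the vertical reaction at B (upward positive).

R_B = 17.72 kip

Take the reaction at B as the redundant and release it; the primary structure is a cantilever fixed at A.
Primary-structure tip deflection at B by superposition:
  point load 64 at a = 6.5: Pa²(3L − a)/(6EI) = 14647/EI
Flexibility coefficient — unit upward force at B: δ_{BB} = L³/(3EI) = 732.3/EI.
With EI = 40000 kip·ft²: δ_0 = 0.36617 ft and δ_{BB} = 0.018308 ft/kip.
Compatibility — the beam at B must follow the support down by 0.04167 ft: δ_0 − R_B·δ_{BB} = 0.04167, so R_B = (0.36617 − 0.04167)/0.018308 = 17.72 kip.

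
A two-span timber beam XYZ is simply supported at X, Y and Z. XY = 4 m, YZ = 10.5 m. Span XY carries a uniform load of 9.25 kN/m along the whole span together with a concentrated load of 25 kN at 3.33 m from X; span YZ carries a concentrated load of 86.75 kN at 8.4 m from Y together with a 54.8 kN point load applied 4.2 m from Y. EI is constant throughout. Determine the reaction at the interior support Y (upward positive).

R_Y = 142 kN

Insert a hinge at Y; M_Y is the redundant, and each span becomes simply supported.
End slopes at the hinge Y, treating each span as simply supported:
  span XY: UDL 9.25: wL³/(24EI) = 24.67/EI
  span XY: point load 25 at a = 3.33: Pab(L + a)/(6LEI) = 17.04/EI
  span YZ: point load 86.75 at a = 8.4: Pab(L + b)/(6LEI) = 306.1/EI
  span YZ: point load 54.8 at a = 4.2: Pab(L + b)/(6LEI) = 386.7/EI
  relative rotation θ_0 = (41.7 + 692.7)/EI = 734.4/EI
A unit hogging moment at Y produces rotation L₁/(3EI) + L₂/(3EI) = 4.833/EI.
Compatibility: M_Y·(L₁+L₂)/(3EI) = θ_0, giving M_Y = 151.9 kN·m (hogging).
Span XY, ΣM about X with M_Y applied at Y: R_Y^{XY}·4 = 157.2 + 151.9, so R_Y^{XY} = 77.3 kN and R_X = 62 − 77.3 = -15.3 kN.
Span YZ, ΣM about Z: R_Y^{YZ}·10.5 = 527.4 + 151.9, so R_Y^{YZ} = 64.7 kN and R_Z = 141.6 − 64.7 = 76.85 kN.
R_Y = 77.3 + 64.7 = 142 kN.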